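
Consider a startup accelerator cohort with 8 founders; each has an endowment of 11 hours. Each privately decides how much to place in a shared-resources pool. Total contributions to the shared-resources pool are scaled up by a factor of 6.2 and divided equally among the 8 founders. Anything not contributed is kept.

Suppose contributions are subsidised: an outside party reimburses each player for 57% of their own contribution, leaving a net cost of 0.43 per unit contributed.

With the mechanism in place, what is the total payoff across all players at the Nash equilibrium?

595.76 hours

With the mechanism, a contributed unit returns (6.2/8) / 0.43 = 1.8023 per unit of net cost to the contributor — now above 1 — so contributing fully is weakly dominant for every player.
At the Nash equilibrium everyone contributes 11. Group total payoff = 8 × (11 × 0.57 + 6.2 × 11) = 595.76.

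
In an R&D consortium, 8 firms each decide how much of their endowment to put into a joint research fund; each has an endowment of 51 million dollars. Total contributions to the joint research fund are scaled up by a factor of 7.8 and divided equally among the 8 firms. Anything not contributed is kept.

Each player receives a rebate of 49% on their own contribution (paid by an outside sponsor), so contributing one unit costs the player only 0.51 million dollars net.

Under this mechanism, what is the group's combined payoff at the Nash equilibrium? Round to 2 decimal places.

The effective private return per unit is now (7.8/8) / 0.51 = 1.9118 > 1, so every player's dominant strategy flips to full contribution.
At the Nash equilibrium everyone contributes 51. Group total payoff = 8 × (51 × 0.49 + 7.8 × 51) = 3382.32.

3382.32 million dollars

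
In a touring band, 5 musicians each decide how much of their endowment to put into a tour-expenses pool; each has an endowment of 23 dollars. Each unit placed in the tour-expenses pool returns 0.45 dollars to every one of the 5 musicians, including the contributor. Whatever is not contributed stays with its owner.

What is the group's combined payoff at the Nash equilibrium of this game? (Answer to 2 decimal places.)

The private return per contributed unit is 0.45 < 1, so contributing 0 is dominant for every player. At the Nash equilibrium everyone keeps their 23, and the group total is 5 × 23 = 115.

115.00 dollars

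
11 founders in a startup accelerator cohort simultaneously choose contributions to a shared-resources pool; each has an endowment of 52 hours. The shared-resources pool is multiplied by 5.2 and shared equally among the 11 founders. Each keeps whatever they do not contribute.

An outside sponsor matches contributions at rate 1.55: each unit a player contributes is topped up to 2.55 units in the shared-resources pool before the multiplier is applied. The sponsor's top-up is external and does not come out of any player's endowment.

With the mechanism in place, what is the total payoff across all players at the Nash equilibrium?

7584.72 hours

With the mechanism, a contributed unit returns 5.2 × 2.55 / 11 = 1.2055 per unit of net cost to the contributor — now above 1 — so contributing fully is weakly dominant for every player.
So the Nash equilibrium is full contribution by all 11; the group earns 5.2 × 2.55 × 572 = 7584.72.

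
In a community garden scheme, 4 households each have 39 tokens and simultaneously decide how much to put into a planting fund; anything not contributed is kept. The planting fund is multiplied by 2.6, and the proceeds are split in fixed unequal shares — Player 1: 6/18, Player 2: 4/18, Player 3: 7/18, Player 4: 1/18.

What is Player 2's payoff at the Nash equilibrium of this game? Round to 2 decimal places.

For player j, contributing a unit is worthwhile iff 2.6 × (j's share) ≥ 1, i.e. iff j's share is at least 0.3846.
Player 3 alone (share 7/18) is above the threshold, contributing 39; the remaining 3 contribute 0. Total contributed: 39.
Player 2 keeps 39 and receives 2.6 × 39 × 4/18 = 22.53 from the planting fund, for a payoff of 61.53.

61.53 tokens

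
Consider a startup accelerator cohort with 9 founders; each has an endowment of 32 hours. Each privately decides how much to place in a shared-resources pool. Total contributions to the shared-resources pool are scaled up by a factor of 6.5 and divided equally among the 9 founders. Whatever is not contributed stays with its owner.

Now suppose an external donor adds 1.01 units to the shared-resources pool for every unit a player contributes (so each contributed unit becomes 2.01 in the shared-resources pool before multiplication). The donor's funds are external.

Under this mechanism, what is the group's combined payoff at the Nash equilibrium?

The effective private return per unit is now 6.5 × 2.01 / 9 = 1.4517 > 1, so every player's dominant strategy flips to full contribution.
At the Nash equilibrium everyone contributes 32. Group total payoff = 6.5 × 2.01 × 288 = 3762.72.

3762.72 hours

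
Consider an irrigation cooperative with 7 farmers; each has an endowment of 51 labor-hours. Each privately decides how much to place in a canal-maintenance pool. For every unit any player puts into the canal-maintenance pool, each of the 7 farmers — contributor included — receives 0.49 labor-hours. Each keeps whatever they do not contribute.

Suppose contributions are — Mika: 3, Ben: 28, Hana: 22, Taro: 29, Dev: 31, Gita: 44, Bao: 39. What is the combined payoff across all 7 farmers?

833.28 labor-hours

Total contributed: 3 + 28 + 22 + 29 + 31 + 44 + 39 = 196; total kept: 7 × 51 − 196 = 161.
The canal-maintenance pool pays out 0.49 × 7 × 196 = 672.28 in aggregate.
Group total = 161 + 672.28 = 833.28.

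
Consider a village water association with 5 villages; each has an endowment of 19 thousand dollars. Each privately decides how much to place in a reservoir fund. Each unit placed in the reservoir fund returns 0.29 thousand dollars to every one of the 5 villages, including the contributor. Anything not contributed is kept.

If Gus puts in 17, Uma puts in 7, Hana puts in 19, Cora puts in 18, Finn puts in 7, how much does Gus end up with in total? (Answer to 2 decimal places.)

21.72 thousand dollars

Total contributed: 17 + 7 + 19 + 18 + 7 = 68.
Each receives 0.29 × 68 = 19.72 from the reservoir fund.
Gus keeps 19 − 17 = 2, so Gus's payoff is 2 + 19.72 = 21.72.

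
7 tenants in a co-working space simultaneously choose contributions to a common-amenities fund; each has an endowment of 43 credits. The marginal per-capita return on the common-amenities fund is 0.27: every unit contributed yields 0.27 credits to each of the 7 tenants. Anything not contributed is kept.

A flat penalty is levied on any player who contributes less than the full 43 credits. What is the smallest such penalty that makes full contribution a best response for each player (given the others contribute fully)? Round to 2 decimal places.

Given the others contribute fully, the best deviation is to contribute 0 (any partial contribution still incurs the fine and gives up units whose private return 0.27 is below 1).
Deviating from 43 to 0 saves 43 credits but forfeits the deviator's share of the drop in the common-amenities fund: 0.27 × 43 = 11.61.
So the deviation gain is 43 − 11.61 = 31.39, and the fine must be at least 31.39 credits to wipe it out.

31.39 credits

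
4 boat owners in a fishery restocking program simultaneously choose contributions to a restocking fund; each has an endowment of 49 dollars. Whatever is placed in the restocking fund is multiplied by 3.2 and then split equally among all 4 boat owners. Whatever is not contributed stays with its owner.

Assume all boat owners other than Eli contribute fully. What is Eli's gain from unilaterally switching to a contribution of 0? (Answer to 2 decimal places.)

Switching from a contribution of 49 to 0 lets Eli keep an extra 49 dollars, but lowers the restocking fund by 49, which costs Eli their own share of that drop: 3.2/4 × 49 = 39.20.
Net gain = 49 − 39.20 = 9.80. The private return per contributed unit (0.8000) is below 1, so free-riding is indeed the best response regardless of what the others do.

9.80 dollars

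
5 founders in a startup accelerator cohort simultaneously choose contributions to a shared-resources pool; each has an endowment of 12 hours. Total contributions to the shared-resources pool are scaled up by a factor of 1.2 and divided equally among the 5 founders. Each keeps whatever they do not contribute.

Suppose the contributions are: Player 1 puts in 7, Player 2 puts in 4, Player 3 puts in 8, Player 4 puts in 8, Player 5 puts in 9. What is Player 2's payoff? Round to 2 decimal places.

16.64 hours

Total contributed: 7 + 4 + 8 + 8 + 9 = 36.
Each receives 1.2 × 36 / 5 = 8.64 from the shared-resources pool.
Player 2 keeps 12 − 4 = 8, so Player 2's payoff is 8 + 8.64 = 16.64.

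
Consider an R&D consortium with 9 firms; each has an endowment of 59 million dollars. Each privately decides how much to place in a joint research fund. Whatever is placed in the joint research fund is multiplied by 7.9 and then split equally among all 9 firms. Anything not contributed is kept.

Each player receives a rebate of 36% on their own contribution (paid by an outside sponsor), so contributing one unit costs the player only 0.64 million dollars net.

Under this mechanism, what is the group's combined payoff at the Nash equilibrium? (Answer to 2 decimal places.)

With the mechanism, a contributed unit returns (7.9/9) / 0.64 = 1.3715 per unit of net cost to the contributor — now above 1 — so contributing fully is weakly dominant for every player.
At the Nash equilibrium everyone contributes 59. Group total payoff = 9 × (59 × 0.36 + 7.9 × 59) = 4386.06.

4386.06 million dollars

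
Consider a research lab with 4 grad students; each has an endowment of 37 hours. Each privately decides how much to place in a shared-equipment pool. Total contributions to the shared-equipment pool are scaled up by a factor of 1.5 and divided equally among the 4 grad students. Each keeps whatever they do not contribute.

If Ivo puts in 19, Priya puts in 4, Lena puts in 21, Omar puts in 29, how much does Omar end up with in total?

35.38 hours

Total contributed: 19 + 4 + 21 + 29 = 73.
Each receives 1.5 × 73 / 4 = 27.38 from the shared-equipment pool.
Omar keeps 37 − 29 = 8, so Omar's payoff is 8 + 27.38 = 35.38.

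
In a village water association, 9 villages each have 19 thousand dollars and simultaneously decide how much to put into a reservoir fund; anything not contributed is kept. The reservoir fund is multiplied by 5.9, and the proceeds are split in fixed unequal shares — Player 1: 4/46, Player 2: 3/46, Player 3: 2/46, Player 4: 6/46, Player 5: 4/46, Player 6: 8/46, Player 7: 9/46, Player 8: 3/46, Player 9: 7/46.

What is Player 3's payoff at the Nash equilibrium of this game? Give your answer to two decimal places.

28.75 thousand dollars

Player j's private return per contributed unit is 5.9 × (j's share). Contributing is weakly dominant for j when that share is at least 1/5.9 = 0.1695, and contributing 0 is dominant otherwise.
Player 6 and Player 7 clear that bar, contributing 19 each; the remaining 7 contribute 0. Total contributed: 38.
Player 3 keeps 19 and receives 5.9 × 38 × 2/46 = 9.75 from the reservoir fund, for a payoff of 28.75.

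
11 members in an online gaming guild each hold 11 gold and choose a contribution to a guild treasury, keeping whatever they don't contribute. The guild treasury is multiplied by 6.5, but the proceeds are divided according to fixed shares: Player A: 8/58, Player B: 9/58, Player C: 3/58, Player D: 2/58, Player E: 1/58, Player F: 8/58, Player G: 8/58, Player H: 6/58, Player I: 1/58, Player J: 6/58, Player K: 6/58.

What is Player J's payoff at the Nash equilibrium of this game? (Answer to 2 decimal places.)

18.40 gold

Each unit j contributes comes back to j as 6.5 × (j's share), so j prefers to contribute only if that share exceeds 1/6.5 = 0.1538; otherwise keeping the unit dominates.
The only share above 0.1538 is Player B's 9/58, contributing 11; the remaining 10 contribute 0. Total contributed: 11.
Player J keeps 11 and receives 6.5 × 11 × 6/58 = 7.40 from the guild treasury, for a payoff of 18.40.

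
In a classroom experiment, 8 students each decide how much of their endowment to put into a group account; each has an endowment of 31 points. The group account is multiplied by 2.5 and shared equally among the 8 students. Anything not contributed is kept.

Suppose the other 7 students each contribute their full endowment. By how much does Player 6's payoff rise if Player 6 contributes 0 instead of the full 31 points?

Switching from a contribution of 31 to 0 lets Player 6 keep an extra 31 points, but lowers the group account by 31, which costs Player 6 their own share of that drop: 2.5/8 × 31 = 9.69.
Net gain = 31 − 9.69 = 21.31. The private return per contributed unit (0.3125) is below 1, so free-riding is indeed the best response regardless of what the others do.

21.31 points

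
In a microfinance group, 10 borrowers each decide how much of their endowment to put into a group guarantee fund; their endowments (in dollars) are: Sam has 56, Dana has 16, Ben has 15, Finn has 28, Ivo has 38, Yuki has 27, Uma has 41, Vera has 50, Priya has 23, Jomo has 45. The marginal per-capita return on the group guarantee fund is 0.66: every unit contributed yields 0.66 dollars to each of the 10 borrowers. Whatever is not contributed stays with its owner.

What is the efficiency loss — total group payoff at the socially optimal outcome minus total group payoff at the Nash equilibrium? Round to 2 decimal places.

1898.40 dollars

The private return per contributed unit is 0.66 < 1 for everyone, so the Nash equilibrium is zero contribution and the group total is Σ E_j = 56 + 16 + 15 + 28 + 38 + 27 + 41 + 50 + 23 + 45 = 339.
Each contributed unit returns 6.600 to the group, so the social optimum is full contribution by everyone: group total = 6.600 × 339 = 2237.40.
Efficiency loss = (6.600 − 1) × 339 = 1898.40.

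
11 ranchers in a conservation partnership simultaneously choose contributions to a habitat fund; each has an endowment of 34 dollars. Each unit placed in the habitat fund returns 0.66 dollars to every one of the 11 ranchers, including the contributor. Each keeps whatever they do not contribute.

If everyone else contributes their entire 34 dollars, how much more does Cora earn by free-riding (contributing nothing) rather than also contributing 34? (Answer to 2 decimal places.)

11.56 dollars

Switching from a contribution of 34 to 0 lets Cora keep an extra 34 dollars, but lowers the habitat fund by 34, which costs Cora their own share of that drop: 0.66 × 34 = 22.44.
Net gain = 34 − 22.44 = 11.56. The private return per contributed unit (0.66) is below 1, so free-riding is indeed the best response regardless of what the others do.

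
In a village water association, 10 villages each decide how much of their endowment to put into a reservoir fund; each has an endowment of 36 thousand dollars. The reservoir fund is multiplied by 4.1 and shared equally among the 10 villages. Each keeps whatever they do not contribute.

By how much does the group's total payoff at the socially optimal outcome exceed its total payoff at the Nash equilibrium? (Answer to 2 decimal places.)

1116.00 thousand dollars

Each contributed unit returns 4.1/10 = 0.4100 to its contributor — below 1 — so contributing 0 is dominant for every player. At the Nash equilibrium everyone keeps their 36, and the group total is 10 × 36 = 360.
Each contributed unit returns 4.100 to the group as a whole (0.4100 to each of 10 players), which exceeds 1, so the social optimum is full contribution: group total = 4.100 × 360 = 1476.00.
Efficiency loss = 1476.00 − 360 = 1116.00.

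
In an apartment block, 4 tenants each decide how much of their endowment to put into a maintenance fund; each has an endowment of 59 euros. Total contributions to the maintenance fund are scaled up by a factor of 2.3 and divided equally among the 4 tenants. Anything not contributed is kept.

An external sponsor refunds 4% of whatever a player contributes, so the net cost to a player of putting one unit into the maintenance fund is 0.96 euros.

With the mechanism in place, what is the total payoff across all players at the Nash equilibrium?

Even with the mechanism, each unit contributed returns only (2.3/4) / 0.96 = 0.5990 per unit of net cost, so contributing nothing is still dominant.
At the Nash equilibrium no one contributes; group total payoff = 4 × 59 = 236.

236.00 euros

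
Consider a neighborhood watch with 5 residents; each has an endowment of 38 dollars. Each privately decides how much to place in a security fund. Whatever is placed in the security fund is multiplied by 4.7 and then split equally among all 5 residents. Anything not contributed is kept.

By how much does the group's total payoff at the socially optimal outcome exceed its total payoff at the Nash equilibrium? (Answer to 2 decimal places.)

Each contributed unit returns 4.7/5 = 0.9400 to its contributor — below 1 — so contributing 0 is dominant for every player. At the Nash equilibrium everyone keeps their 38, and the group total is 5 × 38 = 190.
Each contributed unit returns 4.700 to the group as a whole (0.9400 to each of 5 players), which exceeds 1, so the social optimum is full contribution: group total = 4.700 × 190 = 893.00.
Efficiency loss = 893.00 − 190 = 703.00.

703.00 dollars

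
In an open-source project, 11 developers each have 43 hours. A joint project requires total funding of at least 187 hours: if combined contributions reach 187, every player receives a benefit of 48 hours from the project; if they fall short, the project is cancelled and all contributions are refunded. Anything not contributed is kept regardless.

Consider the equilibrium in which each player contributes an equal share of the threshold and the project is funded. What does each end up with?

74 hours

Equal share of the threshold: 187/11 = 17.
At this profile no one gains by cutting their contribution: any cut drops the total below 187, the project is cancelled, contributions are refunded, and the deviator ends with 43, which is less than 43 − 17 + 48 = 74. Contributing more than 17 just wastes the excess. So contributing exactly 17 is a best response.
Each player's payoff: 43 − 17 + 48 = 74.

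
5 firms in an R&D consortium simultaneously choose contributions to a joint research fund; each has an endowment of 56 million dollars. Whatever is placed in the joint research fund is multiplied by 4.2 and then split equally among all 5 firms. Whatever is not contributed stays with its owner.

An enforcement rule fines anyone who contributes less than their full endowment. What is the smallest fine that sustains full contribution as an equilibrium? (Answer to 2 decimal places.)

8.96 million dollars

Given the others contribute fully, the best deviation is to contribute 0 (any partial contribution still incurs the fine and gives up units whose private return 0.8400 is below 1).
Deviating from 56 to 0 saves 56 million dollars but forfeits the deviator's share of the drop in the joint research fund: 4.2/5 × 56 = 47.04.
So the deviation gain is 56 − 47.04 = 8.96, and the fine must be at least 8.96 million dollars to wipe it out.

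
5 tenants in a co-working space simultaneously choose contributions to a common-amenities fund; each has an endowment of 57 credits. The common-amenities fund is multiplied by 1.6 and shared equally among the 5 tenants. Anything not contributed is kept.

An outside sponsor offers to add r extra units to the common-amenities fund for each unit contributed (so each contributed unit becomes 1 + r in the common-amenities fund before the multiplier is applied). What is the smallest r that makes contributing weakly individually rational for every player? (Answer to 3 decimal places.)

2.125

With matching at rate r, one contributed unit becomes (1 + r) in the common-amenities fund and returns 1.6 × (1 + r) / 5 to the contributor.
Setting this equal to 1: 1 + r = 5/1.6 = 3.1250.
So the minimum matching rate is r = 3.1250 − 1 = 2.125.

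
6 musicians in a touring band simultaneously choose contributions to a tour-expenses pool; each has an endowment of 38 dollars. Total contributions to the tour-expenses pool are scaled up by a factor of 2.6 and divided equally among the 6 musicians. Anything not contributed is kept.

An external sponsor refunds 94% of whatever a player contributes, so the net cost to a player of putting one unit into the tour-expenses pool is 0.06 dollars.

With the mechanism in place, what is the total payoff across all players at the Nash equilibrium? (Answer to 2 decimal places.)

807.12 dollars

The effective private return per unit is now (2.6/6) / 0.06 = 7.2222 > 1, so every player's dominant strategy flips to full contribution.
At the Nash equilibrium everyone contributes 38. Group total payoff = 6 × (38 × 0.94 + 2.6 × 38) = 807.12.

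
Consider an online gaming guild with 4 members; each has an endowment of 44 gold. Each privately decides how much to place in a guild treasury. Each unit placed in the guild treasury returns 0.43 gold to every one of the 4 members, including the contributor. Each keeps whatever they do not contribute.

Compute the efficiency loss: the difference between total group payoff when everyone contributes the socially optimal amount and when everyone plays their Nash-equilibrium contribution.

The private return per contributed unit is 0.43 < 1, so contributing 0 is dominant for every player. At the Nash equilibrium everyone keeps their 44, and the group total is 4 × 44 = 176.
Each contributed unit returns 1.720 to the group as a whole (0.43 to each of 4 players), which exceeds 1, so the social optimum is full contribution: group total = 1.720 × 176 = 302.72.
Efficiency loss = 302.72 − 176 = 126.72.

126.72 gold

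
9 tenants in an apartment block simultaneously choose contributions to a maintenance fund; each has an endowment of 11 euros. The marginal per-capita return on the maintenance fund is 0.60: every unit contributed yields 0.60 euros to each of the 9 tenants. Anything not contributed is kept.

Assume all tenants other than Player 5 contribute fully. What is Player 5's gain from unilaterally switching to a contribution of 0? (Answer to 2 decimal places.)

4.40 euros

Switching from a contribution of 11 to 0 lets Player 5 keep an extra 11 euros, but lowers the maintenance fund by 11, which costs Player 5 their own share of that drop: 0.60 × 11 = 6.60.
Net gain = 11 − 6.60 = 4.40. The private return per contributed unit (0.60) is below 1, so free-riding is indeed the best response regardless of what the others do.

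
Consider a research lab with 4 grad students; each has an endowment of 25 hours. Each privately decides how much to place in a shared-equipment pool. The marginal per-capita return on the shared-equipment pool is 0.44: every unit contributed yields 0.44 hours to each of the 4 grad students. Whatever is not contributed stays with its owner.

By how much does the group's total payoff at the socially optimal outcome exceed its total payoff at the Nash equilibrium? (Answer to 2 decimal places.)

The private return per contributed unit is 0.44 < 1, so contributing 0 is dominant for every player. At the Nash equilibrium everyone keeps their 25, and the group total is 4 × 25 = 100.
Each contributed unit returns 1.760 to the group as a whole (0.44 to each of 4 players), which exceeds 1, so the social optimum is full contribution: group total = 1.760 × 100 = 176.00.
Efficiency loss = 176.00 − 100 = 76.00.

76.00 hours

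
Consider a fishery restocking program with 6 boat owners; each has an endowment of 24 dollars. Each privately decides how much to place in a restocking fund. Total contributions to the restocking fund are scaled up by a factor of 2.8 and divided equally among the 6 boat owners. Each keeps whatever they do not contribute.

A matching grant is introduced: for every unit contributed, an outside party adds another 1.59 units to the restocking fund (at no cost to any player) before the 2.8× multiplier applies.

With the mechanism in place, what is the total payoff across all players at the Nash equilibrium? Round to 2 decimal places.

1044.29 dollars

Under the mechanism each unit contributed yields 2.8 × 2.59 / 6 = 1.2087 back to its contributor per unit of net cost, which exceeds 1, making full contribution the dominant choice for everyone.
At the Nash equilibrium everyone contributes 24. Group total payoff = 2.8 × 2.59 × 144 = 1044.29.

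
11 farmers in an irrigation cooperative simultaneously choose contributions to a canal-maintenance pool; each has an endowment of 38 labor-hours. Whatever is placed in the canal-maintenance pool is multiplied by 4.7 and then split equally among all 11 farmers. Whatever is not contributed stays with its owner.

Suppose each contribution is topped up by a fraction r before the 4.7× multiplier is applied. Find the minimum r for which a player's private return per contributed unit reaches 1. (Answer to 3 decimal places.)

With matching at rate r, one contributed unit becomes (1 + r) in the canal-maintenance pool and returns 4.7 × (1 + r) / 11 to the contributor.
Setting this equal to 1: 1 + r = 11/4.7 = 2.3404.
So the minimum matching rate is r = 2.3404 − 1 = 1.340.

1.340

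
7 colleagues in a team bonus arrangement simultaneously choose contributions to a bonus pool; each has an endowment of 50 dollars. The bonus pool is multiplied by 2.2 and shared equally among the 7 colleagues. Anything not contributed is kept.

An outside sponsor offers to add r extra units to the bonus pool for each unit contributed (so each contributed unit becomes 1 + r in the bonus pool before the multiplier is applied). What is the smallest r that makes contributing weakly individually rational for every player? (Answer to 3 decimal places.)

2.182

With matching at rate r, one contributed unit becomes (1 + r) in the bonus pool and returns 2.2 × (1 + r) / 7 to the contributor.
Setting this equal to 1: 1 + r = 7/2.2 = 3.1818.
So the minimum matching rate is r = 3.1818 − 1 = 2.182.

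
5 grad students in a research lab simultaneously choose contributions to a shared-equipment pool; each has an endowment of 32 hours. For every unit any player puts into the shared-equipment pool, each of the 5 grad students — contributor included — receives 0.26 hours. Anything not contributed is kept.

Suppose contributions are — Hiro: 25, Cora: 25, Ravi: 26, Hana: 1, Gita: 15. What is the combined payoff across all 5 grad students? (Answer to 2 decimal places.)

187.60 hours

Total contributed: 25 + 25 + 26 + 1 + 15 = 92; total kept: 5 × 32 − 92 = 68.
The shared-equipment pool pays out 0.26 × 5 × 92 = 119.60 in aggregate.
Group total = 68 + 119.60 = 187.60.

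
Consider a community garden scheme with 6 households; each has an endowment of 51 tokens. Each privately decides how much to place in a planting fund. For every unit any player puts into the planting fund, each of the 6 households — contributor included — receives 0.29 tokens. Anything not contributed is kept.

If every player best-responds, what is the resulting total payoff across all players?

306.00 tokens

The private return per contributed unit is 0.29 < 1, so contributing 0 is dominant for every player. At the Nash equilibrium everyone keeps their 51, and the group total is 6 × 51 = 306.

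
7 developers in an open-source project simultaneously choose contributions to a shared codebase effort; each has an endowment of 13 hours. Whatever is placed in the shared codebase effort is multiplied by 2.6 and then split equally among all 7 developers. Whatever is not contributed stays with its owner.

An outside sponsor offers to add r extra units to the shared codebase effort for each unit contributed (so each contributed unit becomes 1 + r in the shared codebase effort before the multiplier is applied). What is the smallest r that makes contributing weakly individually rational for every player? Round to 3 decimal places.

With matching at rate r, one contributed unit becomes (1 + r) in the shared codebase effort and returns 2.6 × (1 + r) / 7 to the contributor.
Setting this equal to 1: 1 + r = 7/2.6 = 2.6923.
So the minimum matching rate is r = 2.6923 − 1 = 1.692.

1.692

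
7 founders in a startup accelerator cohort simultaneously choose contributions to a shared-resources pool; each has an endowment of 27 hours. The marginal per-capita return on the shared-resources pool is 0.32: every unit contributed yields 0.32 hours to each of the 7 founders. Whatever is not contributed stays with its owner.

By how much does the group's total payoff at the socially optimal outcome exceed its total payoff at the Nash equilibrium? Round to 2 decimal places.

The private return per contributed unit is 0.32 < 1, so contributing 0 is dominant for every player. At the Nash equilibrium everyone keeps their 27, and the group total is 7 × 27 = 189.
Each contributed unit returns 2.240 to the group as a whole (0.32 to each of 7 players), which exceeds 1, so the social optimum is full contribution: group total = 2.240 × 189 = 423.36.
Efficiency loss = 423.36 − 189 = 234.36.

234.36 hours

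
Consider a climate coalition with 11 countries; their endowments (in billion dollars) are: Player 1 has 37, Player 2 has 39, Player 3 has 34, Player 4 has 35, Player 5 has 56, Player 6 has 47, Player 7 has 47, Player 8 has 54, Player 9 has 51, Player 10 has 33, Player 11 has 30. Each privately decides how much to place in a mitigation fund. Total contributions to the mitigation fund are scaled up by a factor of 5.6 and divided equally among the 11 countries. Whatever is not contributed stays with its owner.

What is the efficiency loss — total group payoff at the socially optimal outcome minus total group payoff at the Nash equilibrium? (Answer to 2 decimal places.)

The private return per contributed unit is 5.6/11 = 0.5091 < 1 for every player regardless of endowment, so the Nash equilibrium is zero contribution and the group total is Σ E_j = 37 + 39 + 34 + 35 + 56 + 47 + 47 + 54 + 51 + 33 + 30 = 463.
Each contributed unit returns 5.600 to the group, so the social optimum is full contribution by everyone: group total = 5.600 × 463 = 2592.80.
Efficiency loss = (5.600 − 1) × 463 = 2129.80.

2129.80 billion dollars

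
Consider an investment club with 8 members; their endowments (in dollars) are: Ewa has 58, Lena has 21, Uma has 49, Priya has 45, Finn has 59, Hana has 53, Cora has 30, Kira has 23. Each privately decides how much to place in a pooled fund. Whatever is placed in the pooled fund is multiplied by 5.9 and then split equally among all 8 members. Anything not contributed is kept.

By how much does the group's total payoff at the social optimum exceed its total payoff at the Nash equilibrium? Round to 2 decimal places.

The private return per contributed unit is 5.9/8 = 0.7375 < 1 for every player regardless of endowment, so the Nash equilibrium is zero contribution and the group total is Σ E_j = 58 + 21 + 49 + 45 + 59 + 53 + 30 + 23 = 338.
Each contributed unit returns 5.900 to the group, so the social optimum is full contribution by everyone: group total = 5.900 × 338 = 1994.20.
Efficiency loss = (5.900 − 1) × 338 = 1656.20.

1656.20 dollars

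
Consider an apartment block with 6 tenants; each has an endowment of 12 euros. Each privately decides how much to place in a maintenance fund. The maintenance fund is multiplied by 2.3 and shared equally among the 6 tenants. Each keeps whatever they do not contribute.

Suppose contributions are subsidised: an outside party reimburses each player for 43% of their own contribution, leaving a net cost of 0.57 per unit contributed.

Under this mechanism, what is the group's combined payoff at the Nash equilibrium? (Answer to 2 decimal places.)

72.00 euros

The effective private return is (2.3/6) / 0.57 = 0.6725, which is still under 1, so the mechanism doesn't change anyone's dominant strategy: zero contribution.
Everyone keeps their endowment and the group total is 6 × 12 = 72.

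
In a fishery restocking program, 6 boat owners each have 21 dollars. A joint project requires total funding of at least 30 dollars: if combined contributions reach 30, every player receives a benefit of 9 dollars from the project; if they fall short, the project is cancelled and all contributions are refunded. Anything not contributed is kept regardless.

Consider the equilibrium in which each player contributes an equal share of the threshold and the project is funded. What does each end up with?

Equal share of the threshold: 30/6 = 5.
At this profile no one gains by cutting their contribution: any cut drops the total below 30, the project is cancelled, contributions are refunded, and the deviator ends with 21, which is less than 21 − 5 + 9 = 25. Contributing more than 5 just wastes the excess. So contributing exactly 5 is a best response.
Each player's payoff: 21 − 5 + 9 = 25.

25 dollars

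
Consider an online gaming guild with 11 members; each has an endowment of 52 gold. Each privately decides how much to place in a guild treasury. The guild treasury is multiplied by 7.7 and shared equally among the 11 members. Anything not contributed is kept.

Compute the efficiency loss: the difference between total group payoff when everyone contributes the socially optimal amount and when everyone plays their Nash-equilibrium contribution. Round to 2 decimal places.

Each contributed unit returns 7.7/11 = 0.7000 to its contributor — below 1 — so contributing 0 is dominant for every player. At the Nash equilibrium everyone keeps their 52, and the group total is 11 × 52 = 572.
Each contributed unit returns 7.700 to the group as a whole (0.7000 to each of 11 players), which exceeds 1, so the social optimum is full contribution: group total = 7.700 × 572 = 4404.40.
Efficiency loss = 4404.40 − 572 = 3832.40.

3832.40 gold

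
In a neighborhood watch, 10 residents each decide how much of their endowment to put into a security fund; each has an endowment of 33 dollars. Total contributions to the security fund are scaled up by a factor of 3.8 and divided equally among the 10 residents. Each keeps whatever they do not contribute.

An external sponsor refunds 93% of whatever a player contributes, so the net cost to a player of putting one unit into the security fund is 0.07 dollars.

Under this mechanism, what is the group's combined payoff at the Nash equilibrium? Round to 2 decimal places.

With the mechanism, a contributed unit returns (3.8/10) / 0.07 = 5.4286 per unit of net cost to the contributor — now above 1 — so contributing fully is weakly dominant for every player.
At the Nash equilibrium everyone contributes 33. Group total payoff = 10 × (33 × 0.93 + 3.8 × 33) = 1560.90.

1560.90 dollars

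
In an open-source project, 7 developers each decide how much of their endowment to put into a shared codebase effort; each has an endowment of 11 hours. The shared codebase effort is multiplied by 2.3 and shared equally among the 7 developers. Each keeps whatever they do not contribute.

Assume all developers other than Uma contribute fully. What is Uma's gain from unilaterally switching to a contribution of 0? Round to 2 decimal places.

7.39 hours

Switching from a contribution of 11 to 0 lets Uma keep an extra 11 hours, but lowers the shared codebase effort by 11, which costs Uma their own share of that drop: 2.3/7 × 11 = 3.61.
Net gain = 11 − 3.61 = 7.39. The private return per contributed unit (0.3286) is below 1, so free-riding is indeed the best response regardless of what the others do.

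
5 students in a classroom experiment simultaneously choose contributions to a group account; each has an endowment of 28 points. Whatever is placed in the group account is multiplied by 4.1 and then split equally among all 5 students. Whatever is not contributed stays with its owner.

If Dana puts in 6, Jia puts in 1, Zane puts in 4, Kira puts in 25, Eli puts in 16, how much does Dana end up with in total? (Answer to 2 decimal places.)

64.64 points

Total contributed: 6 + 1 + 4 + 25 + 16 = 52.
Each receives 4.1 × 52 / 5 = 42.64 from the group account.
Dana keeps 28 − 6 = 22, so Dana's payoff is 22 + 42.64 = 64.64.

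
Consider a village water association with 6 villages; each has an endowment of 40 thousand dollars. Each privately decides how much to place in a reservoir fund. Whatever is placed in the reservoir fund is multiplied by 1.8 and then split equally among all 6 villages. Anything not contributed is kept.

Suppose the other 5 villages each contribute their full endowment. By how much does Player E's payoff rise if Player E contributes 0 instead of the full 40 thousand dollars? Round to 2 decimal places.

28.00 thousand dollars

Switching from a contribution of 40 to 0 lets Player E keep an extra 40 thousand dollars, but lowers the reservoir fund by 40, which costs Player E their own share of that drop: 1.8/6 × 40 = 12.00.
Net gain = 40 − 12.00 = 28.00. The private return per contributed unit (0.3000) is below 1, so free-riding is indeed the best response regardless of what the others do.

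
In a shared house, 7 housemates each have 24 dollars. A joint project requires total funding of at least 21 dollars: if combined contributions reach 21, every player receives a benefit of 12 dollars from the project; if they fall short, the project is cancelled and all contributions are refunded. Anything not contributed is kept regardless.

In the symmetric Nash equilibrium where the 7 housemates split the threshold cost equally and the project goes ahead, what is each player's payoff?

33 dollars

Equal share of the threshold: 21/7 = 3.
At this profile no one gains by cutting their contribution: any cut drops the total below 21, the project is cancelled, contributions are refunded, and the deviator ends with 24, which is less than 24 − 3 + 12 = 33. Contributing more than 3 just wastes the excess. So contributing exactly 3 is a best response.
Each player's payoff: 24 − 3 + 12 = 33.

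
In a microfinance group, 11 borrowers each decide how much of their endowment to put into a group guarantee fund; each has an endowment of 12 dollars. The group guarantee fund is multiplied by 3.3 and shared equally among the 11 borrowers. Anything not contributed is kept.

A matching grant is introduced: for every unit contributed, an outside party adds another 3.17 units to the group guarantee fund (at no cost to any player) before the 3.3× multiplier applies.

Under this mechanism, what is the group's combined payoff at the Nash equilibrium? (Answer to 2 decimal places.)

1816.45 dollars

With the mechanism, a contributed unit returns 3.3 × 4.17 / 11 = 1.2510 per unit of net cost to the contributor — now above 1 — so contributing fully is weakly dominant for every player.
At the Nash equilibrium everyone contributes 12. Group total payoff = 3.3 × 4.17 × 132 = 1816.45.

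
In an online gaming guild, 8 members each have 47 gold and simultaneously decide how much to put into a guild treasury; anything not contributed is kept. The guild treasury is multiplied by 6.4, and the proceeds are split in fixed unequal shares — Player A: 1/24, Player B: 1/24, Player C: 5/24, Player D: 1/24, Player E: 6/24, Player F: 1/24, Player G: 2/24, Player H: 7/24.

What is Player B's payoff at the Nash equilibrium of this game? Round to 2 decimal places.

84.60 gold

Player j's private return per contributed unit is 6.4 × (j's share). Contributing is weakly dominant for j when that share is at least 1/6.4 = 0.1563, and contributing 0 is dominant otherwise.
Player C, Player E and Player H are above the threshold, contributing 47 each; the remaining 5 contribute 0. Total contributed: 141.
Player B keeps 47 and receives 6.4 × 141 × 1/24 = 37.60 from the guild treasury, for a payoff of 84.60.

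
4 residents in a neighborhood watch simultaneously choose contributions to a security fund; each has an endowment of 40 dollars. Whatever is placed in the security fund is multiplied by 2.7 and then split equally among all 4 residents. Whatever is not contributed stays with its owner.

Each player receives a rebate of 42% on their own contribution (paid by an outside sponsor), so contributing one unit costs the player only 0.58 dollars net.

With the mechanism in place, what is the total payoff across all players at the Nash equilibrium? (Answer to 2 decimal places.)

499.20 dollars

Under the mechanism each unit contributed yields (2.7/4) / 0.58 = 1.1638 back to its contributor per unit of net cost, which exceeds 1, making full contribution the dominant choice for everyone.
So the Nash equilibrium is full contribution by all 4; the group earns 4 × (40 × 0.42 + 2.7 × 40) = 499.20.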